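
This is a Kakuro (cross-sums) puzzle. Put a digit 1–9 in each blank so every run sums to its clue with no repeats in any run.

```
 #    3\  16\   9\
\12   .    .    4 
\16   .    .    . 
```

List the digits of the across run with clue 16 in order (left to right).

3 in 2 cells must be {1,2}; 16 in 2 cells must be {7,9}.
R1C2 = 7: the only remaining digit allowed by both the 12 across and the 16 down.
R2C2 = 16 − 7 = 9 completes the 16 down.
R2C3 = 9 − 4 = 5 completes the 9 down.
R1C1 = 12 − 11 = 1 completes the 12 across.
R2C1 = 16 − 14 = 2 completes the 16 across.

2, 9, 5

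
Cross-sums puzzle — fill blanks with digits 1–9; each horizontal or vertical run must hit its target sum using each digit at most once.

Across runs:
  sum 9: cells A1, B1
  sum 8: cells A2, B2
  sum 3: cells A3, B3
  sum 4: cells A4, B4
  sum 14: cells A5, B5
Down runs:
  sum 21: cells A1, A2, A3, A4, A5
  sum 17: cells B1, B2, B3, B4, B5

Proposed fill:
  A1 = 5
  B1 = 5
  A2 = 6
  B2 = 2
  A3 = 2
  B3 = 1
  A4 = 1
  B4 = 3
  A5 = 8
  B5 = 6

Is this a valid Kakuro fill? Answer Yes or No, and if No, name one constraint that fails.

No — the down run A1–A5 sums to 22, not 21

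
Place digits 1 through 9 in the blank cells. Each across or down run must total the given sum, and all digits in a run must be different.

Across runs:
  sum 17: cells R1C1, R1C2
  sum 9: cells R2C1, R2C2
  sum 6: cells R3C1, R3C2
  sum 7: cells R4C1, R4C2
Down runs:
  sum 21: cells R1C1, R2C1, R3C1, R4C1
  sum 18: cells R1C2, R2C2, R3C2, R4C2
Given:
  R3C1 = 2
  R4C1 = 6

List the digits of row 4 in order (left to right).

17 in 2 cells must be {8,9}.
R3C2 = 6 − 2 = 4 completes the 6 across.
R4C2 = 7 − 6 = 1 completes the 7 across.
R1C2 = 8: the only remaining digit allowed by both the 17 across and the 18 down.
R2C2 = 18 − 13 = 5 completes the 18 down.
R1C1 = 17 − 8 = 9 completes the 17 across.
R2C1 = 9 − 5 = 4 completes the 9 across.

6 1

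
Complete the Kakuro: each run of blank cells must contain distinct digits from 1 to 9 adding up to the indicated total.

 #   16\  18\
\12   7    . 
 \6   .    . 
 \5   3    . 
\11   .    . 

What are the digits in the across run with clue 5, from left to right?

3 2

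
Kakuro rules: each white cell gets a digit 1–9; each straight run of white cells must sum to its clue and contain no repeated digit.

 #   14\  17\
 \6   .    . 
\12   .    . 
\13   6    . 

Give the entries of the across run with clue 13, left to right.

6, 7

R3C2 = 13 − 6 = 7 completes the 13 across.
No cell is forced outright now. R1C1 can only be 1 or 5 (the digits allowed by both its 6 across and its 14 down). If R1C1 = 1: then R1C2 would have to be in {5} for the 6 across but in {1,2,4,6,8,9} for the 17 down — contradiction. So R1C1 = 5.
R1C2 = 6 − 5 = 1 completes the 6 across.
R2C1 = 14 − 11 = 3 completes the 14 down.
R2C2 = 12 − 3 = 9 completes the 12 across.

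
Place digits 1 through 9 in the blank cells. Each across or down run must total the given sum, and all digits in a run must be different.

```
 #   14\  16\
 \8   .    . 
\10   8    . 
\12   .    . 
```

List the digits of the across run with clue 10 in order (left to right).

8 2

R2C2 = 10 − 8 = 2 completes the 10 across.
Nothing is forced directly, so branch on R1C2, whose candidates are 5 or 6. If R1C2 = 5: then R1C1 would have to be in {3} for the 8 across but in {1,2,4,5} for the 14 down — contradiction. So R1C2 = 6.
R1C1 = 8 − 6 = 2 completes the 8 across.
R3C1 = 14 − 10 = 4 completes the 14 down.
R3C2 = 12 − 4 = 8 completes the 12 across.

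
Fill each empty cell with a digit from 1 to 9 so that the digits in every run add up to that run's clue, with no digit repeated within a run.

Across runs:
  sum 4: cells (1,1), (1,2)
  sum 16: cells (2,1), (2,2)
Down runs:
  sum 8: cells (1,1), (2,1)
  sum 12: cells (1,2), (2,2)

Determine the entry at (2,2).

9

4 in 2 cells must be {1,3}; 16 in 2 cells must be {7,9}.
The 4 across and the 12 down share only 3, so (1,2) = 3.
The 16 across and the 8 down share only 7, so (2,1) = 7.
(2,2) = 16 − 7 = 9 completes the 16 across.
(1,1) = 4 − 3 = 1 completes the 4 across.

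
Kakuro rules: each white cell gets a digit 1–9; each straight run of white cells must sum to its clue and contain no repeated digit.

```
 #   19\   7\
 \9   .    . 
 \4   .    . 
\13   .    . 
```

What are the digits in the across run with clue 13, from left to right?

9 4

4 in 2 cells must be {1,3}; 7 in 3 cells must be {1,2,4}.
The 4 across and the 19 down share only 3, so R2C1 = 3.
R2C2 = 4 − 3 = 1 completes the 4 across.
Given what's placed, R3C2 must be 4 to fit the 13 across and 7 down.
R1C1 = 7: the only remaining digit allowed by both the 9 across and the 19 down.
R1C2 = 9 − 7 = 2 completes the 9 across.
R3C1 = 13 − 4 = 9 completes the 13 across.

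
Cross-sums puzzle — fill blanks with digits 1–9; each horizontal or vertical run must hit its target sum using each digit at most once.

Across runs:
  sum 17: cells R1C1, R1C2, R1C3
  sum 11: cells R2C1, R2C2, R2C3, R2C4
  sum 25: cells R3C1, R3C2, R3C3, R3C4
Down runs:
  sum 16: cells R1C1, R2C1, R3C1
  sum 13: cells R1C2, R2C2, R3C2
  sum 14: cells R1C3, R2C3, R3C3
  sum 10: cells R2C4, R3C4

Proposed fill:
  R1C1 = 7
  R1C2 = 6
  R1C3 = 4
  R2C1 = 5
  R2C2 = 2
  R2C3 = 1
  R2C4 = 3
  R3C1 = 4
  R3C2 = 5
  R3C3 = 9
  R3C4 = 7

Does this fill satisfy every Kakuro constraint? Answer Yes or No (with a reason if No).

Across: 7+6+4=17; 5+2+1+3=11; 4+5+9+7=25. Down: 7+5+4=16; 6+2+5=13; 4+1+9=14; 3+7=10. No digit repeats within any run.

Yes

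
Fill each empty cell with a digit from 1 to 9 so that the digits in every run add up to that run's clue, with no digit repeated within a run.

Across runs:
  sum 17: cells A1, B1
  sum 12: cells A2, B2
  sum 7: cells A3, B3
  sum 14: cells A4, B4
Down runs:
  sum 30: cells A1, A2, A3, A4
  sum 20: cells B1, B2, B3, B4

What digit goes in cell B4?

17 in 2 cells must be {8,9}; 30 in 4 cells must be {6,7,8,9}.
Only 6 fits A3 under both its across sum 7 and down sum 30.
B3 = 7 − 6 = 1 completes the 7 across.
Nothing is forced directly, so branch on A1, whose candidates are 8 or 9. If A1 = 8: that forces B1 = 9, A4 = 9, after which B4 would have to be in {5} for the 14 across but in {2,3,4,6,7,8} for the 20 down — contradiction. So A1 = 9.
B1 = 17 − 9 = 8 completes the 17 across.
A4 = 8: the only remaining digit allowed by both the 14 across and the 30 down.
B4 = 14 − 8 = 6 completes the 14 across.

6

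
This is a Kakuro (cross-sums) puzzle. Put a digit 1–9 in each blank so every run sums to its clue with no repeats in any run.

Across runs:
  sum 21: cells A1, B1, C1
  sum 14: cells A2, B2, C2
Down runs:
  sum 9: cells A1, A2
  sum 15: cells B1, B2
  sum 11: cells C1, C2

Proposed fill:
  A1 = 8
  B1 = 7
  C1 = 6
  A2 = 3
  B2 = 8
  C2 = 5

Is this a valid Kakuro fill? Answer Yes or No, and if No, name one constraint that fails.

No — the down run A1–A2 sums to 11, not 9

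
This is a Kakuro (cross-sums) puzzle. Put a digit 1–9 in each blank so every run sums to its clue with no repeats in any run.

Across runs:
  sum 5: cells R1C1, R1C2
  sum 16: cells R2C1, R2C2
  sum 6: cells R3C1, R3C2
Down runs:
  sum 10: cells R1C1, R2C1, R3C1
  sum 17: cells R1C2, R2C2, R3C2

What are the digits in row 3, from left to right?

1 5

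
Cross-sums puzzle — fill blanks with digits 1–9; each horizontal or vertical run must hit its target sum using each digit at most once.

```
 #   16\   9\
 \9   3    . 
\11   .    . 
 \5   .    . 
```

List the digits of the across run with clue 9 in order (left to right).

R1C2 = 9 − 3 = 6 completes the 9 across.
R2C2 = 2: the only remaining digit allowed by both the 11 across and the 9 down.
R3C1 = 4: the only remaining digit allowed by both the 5 across and the 16 down.
R3C2 = 5 − 4 = 1 completes the 5 across.
R2C1 = 11 − 2 = 9 completes the 11 across.

3 6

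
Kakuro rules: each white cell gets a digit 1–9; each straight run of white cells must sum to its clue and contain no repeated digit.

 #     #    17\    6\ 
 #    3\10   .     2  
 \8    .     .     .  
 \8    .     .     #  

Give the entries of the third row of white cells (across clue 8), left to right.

2 6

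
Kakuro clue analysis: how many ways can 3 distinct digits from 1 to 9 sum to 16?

3 distinct digits from 1–9 sum between 6 and 24.

8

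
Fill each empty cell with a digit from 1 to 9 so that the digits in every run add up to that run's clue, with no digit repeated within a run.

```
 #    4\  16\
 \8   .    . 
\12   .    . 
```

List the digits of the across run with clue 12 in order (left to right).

4 in 2 cells must be {1,3}; 16 in 2 cells must be {7,9}.
The 8 across and the 16 down share only 7, so R1C2 = 7.
The 12 across and the 4 down share only 3, so R2C1 = 3.
R2C2 = 12 − 3 = 9 completes the 12 across.
R1C1 = 8 − 7 = 1 completes the 8 across.

3, 9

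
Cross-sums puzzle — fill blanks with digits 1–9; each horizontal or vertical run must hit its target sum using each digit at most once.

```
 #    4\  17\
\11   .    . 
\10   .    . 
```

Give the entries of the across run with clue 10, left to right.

1 9

4 in 2 cells must be {1,3}; 17 in 2 cells must be {8,9}.
The 11 across and the 4 down share only 3, so R1C1 = 3.
R1C2 = 11 − 3 = 8 completes the 11 across.
R2C1 = 4 − 3 = 1 completes the 4 down.
R2C2 = 10 − 1 = 9 completes the 10 across.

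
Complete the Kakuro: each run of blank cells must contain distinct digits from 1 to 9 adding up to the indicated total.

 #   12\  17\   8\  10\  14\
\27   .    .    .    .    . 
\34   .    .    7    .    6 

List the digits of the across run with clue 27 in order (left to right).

3 9 1 6 8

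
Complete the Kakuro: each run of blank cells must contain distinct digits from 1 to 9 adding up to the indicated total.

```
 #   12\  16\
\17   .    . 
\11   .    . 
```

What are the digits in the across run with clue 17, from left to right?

8 9

17 in 2 cells must be {8,9}; 16 in 2 cells must be {7,9}.
The 17 across and the 16 down share only 9, so R1C2 = 9.
R2C2 = 16 − 9 = 7 completes the 16 down.
R1C1 = 17 − 9 = 8 completes the 17 across.
R2C1 = 11 − 7 = 4 completes the 11 across.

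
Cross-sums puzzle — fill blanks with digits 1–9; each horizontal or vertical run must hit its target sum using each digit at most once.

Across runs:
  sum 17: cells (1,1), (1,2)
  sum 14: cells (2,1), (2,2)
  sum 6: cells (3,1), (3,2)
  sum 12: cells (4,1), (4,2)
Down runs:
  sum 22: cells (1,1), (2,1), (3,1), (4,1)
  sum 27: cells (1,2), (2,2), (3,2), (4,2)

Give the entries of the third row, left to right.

17 in 2 cells must be {8,9}.
Nothing is forced directly, so branch on (3,2), whose candidates are 4 or 5. If (3,2) = 5: that forces (1,2) = 9, (2,2) = 6, (3,1) = 1, (4,2) = 7, (1,1) = 8, after which (2,1) would have to be in {8} for the 14 across but in {4,6,7,9} for the 22 down — contradiction. So (3,2) = 4.
(3,1) = 6 − 4 = 2 completes the 6 across.

2 4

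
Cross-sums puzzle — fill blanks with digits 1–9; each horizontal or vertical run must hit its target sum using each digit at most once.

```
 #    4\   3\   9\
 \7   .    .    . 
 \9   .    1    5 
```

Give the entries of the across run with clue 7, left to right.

1, 2, 4

7 in 3 cells must be {1,2,4}; 4 in 2 cells must be {1,3}; 3 in 2 cells must be {1,2}.
Intersecting the 7 across with the 4 down forces R1C1 = 1.
R1C2 = 3 − 1 = 2 completes the 3 down.
R1C3 = 7 − 3 = 4 completes the 7 across.
R2C1 = 9 − 6 = 3 completes the 9 across.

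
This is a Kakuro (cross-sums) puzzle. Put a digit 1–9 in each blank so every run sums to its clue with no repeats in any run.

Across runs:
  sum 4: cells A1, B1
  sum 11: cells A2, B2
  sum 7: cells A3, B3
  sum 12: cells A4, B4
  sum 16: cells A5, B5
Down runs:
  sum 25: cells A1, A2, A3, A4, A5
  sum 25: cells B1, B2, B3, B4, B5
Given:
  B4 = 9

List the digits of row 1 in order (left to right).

1 3

4 in 2 cells must be {1,3}; 16 in 2 cells must be {7,9}.
A4 = 12 − 9 = 3 completes the 12 across.
Given what's placed, B5 must be 7 to fit the 16 across and 25 down.
Given what's placed, A1 must be 1 to fit the 4 across and 25 down.
B1 = 4 − 1 = 3 completes the 4 across.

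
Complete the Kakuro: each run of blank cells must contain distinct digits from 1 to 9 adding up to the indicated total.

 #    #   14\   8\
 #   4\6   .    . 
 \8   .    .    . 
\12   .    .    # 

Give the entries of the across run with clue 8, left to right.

1 4 3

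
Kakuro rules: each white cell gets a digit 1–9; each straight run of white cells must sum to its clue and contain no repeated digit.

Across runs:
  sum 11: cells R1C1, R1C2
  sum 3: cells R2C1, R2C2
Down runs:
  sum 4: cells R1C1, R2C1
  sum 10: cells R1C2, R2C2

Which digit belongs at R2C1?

3 in 2 cells must be {1,2}; 4 in 2 cells must be {1,3}.
The 11 across and the 4 down share only 3, so R1C1 = 3.
R1C2 = 11 − 3 = 8 completes the 11 across.
R2C1 = 4 − 3 = 1 completes the 4 down.
R2C2 = 3 − 1 = 2 completes the 3 across.

1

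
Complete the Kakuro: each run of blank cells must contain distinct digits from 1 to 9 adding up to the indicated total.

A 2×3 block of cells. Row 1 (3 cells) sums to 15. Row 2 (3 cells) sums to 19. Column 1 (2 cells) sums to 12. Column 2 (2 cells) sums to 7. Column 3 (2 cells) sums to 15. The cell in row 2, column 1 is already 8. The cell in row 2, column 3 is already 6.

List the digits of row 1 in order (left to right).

4, 2, 9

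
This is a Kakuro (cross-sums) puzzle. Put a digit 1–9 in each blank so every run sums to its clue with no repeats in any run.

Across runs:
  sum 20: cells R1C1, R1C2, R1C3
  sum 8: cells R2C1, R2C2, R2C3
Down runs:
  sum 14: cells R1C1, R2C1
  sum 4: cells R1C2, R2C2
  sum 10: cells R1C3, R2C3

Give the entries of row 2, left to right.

4 in 2 cells must be {1,3}.
The 20 across and the 4 down share only 3, so R1C2 = 3.
The 8 across and the 14 down share only 5, so R2C1 = 5.
R2C2 = 4 − 3 = 1 completes the 4 down.
R2C3 = 8 − 6 = 2 completes the 8 across.
R1C1 = 14 − 5 = 9 completes the 14 down.
R1C3 = 20 − 12 = 8 completes the 20 across.

5 1 2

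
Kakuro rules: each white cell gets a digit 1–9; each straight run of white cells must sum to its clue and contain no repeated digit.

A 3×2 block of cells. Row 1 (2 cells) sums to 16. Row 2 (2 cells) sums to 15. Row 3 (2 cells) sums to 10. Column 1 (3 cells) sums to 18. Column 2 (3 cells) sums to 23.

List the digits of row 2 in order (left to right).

16 in 2 cells must be {7,9}; 23 in 3 cells must be {6,8,9}.
The 16 across and the 23 down share only 9, so (1,2) = 9.
(1,1) = 16 − 9 = 7 completes the 16 across.
Nothing is forced directly, so branch on (2,2), whose candidates are 6 or 8. If (2,2) = 8: then (2,1) would have to be in {7} for the 15 across but in {2,3,5,6,8,9} for the 18 down — contradiction. So (2,2) = 6.
(2,1) = 15 − 6 = 9 completes the 15 across.
(3,1) = 18 − 16 = 2 completes the 18 down.
(3,2) = 10 − 2 = 8 completes the 10 across.

9 6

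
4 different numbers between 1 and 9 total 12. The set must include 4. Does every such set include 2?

Yes

The only way to make 12 from 4 distinct digits under that restriction is {1,2,4,5}, which contains 2.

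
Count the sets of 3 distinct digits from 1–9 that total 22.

3 distinct digits from 1–9 sum between 6 and 24.
Enumerating: {5,8,9}, {6,7,9}.

2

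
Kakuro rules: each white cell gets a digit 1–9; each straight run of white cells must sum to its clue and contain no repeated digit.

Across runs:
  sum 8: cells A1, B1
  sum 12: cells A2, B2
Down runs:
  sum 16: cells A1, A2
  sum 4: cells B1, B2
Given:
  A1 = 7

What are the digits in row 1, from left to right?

7 1

16 in 2 cells must be {7,9}; 4 in 2 cells must be {1,3}.
B1 = 8 − 7 = 1 completes the 8 across.
A2 = 16 − 7 = 9 completes the 16 down.
B2 = 12 − 9 = 3 completes the 12 across.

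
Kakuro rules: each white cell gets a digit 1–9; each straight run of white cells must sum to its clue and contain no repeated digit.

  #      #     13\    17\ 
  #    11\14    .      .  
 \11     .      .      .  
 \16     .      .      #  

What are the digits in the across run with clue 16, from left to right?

16 in 2 cells must be {7,9}; 17 in 2 cells must be {8,9}.
The 11 across and the 17 down share only 8, so R2C3 = 8.
R1C3 = 17 − 8 = 9 completes the 17 down.
R2C1 = 2: the only remaining digit allowed by both the 11 across and the 11 down.
R2C2 = 11 − 10 = 1 completes the 11 across.
R3C1 = 11 − 2 = 9 completes the 11 down.
R3C2 = 16 − 9 = 7 completes the 16 across.
R1C2 = 14 − 9 = 5 completes the 14 across.

9, 7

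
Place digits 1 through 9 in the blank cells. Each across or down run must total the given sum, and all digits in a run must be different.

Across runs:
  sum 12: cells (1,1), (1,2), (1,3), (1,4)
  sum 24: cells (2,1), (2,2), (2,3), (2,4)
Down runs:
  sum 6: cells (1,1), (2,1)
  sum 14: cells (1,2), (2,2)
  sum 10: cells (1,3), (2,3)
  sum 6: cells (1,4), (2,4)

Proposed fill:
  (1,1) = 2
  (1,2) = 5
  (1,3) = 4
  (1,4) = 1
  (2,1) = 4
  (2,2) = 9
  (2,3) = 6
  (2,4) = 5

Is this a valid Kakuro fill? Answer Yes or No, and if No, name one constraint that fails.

Across: 2+5+4+1=12; 4+9+6+5=24. Down: 2+4=6; 5+9=14; 4+6=10; 1+5=6. No digit repeats within any run.

Yes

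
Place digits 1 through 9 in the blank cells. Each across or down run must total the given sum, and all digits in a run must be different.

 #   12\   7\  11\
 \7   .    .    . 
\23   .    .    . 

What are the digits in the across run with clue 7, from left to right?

4, 1, 2

7 in 3 cells must be {1,2,4}; 23 in 3 cells must be {6,8,9}.
The 7 across and the 12 down share only 4, so R1C1 = 4.
Given what's placed, R1C3 must be 2 to fit the 7 across and 11 down.
R2C1 = 12 − 4 = 8 completes the 12 down.
R2C2 = 6: the only remaining digit allowed by both the 23 across and the 7 down.
R2C3 = 23 − 14 = 9 completes the 23 across.
R1C2 = 7 − 6 = 1 completes the 7 across.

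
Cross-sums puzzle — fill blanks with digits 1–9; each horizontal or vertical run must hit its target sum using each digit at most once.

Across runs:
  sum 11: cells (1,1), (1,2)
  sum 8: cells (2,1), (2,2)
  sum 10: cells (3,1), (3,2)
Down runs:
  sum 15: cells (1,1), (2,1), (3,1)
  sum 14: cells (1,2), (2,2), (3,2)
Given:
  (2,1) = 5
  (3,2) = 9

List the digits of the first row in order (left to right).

9 2

(2,2) = 8 − 5 = 3 completes the 8 across.
(3,1) = 10 − 9 = 1 completes the 10 across.
(1,1) = 15 − 6 = 9 completes the 15 down.
(1,2) = 11 − 9 = 2 completes the 11 across.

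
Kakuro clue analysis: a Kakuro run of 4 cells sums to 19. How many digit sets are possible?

11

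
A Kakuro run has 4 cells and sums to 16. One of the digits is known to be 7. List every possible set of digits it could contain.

4 distinct digits from 1–9 sum between 10 and 30.
Keeping only sets containing 7.

{1,2,6,7}; {1,3,5,7}; {2,3,4,7}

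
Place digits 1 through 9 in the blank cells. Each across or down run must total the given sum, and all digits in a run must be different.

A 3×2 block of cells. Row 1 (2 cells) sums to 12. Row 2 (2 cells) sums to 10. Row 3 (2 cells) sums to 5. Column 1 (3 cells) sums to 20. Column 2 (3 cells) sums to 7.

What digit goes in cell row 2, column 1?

9

7 in 3 cells must be {1,2,4}.
The 12 across and the 7 down share only 4, so (1,2) = 4.
(1,1) = 12 − 4 = 8 completes the 12 across.
Given what's placed, (3,1) must be 3 to fit the 5 across and 20 down.
(3,2) = 5 − 3 = 2 completes the 5 across.
(2,1) = 20 − 11 = 9 completes the 20 down.
(2,2) = 10 − 9 = 1 completes the 10 across.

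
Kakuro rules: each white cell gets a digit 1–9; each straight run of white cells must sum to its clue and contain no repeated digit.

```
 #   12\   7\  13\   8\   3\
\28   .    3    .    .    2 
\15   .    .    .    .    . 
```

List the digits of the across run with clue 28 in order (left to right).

15 in 5 cells must be {1,2,3,4,5}; 3 in 2 cells must be {1,2}.
Given what's placed, R1C4 must be 6 to fit the 28 across and 8 down.
R2C2 = 7 − 3 = 4 completes the 7 down.
R2C3 = 5: the only remaining digit allowed by both the 15 across and the 13 down.
R2C4 = 8 − 6 = 2 completes the 8 down.
R2C5 = 3 − 2 = 1 completes the 3 down.
R1C3 = 13 − 5 = 8 completes the 13 down.
R2C1 = 15 − 12 = 3 completes the 15 across.
R1C1 = 28 − 19 = 9 completes the 28 across.

9 3 8 6 2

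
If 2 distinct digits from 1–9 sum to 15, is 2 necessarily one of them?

Counterexample: {6,9} sums to 15 without using 2.

No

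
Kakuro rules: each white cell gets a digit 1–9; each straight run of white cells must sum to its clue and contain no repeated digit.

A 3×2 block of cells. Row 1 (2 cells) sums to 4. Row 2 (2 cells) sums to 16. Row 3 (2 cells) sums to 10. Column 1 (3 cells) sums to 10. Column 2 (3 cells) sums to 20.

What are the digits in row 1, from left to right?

1 3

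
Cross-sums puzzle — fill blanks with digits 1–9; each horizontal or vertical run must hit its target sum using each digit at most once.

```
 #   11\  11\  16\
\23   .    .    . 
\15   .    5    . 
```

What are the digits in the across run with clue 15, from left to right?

23 in 3 cells must be {6,8,9}; 16 in 2 cells must be {7,9}.
R1C2 = 11 − 5 = 6 completes the 11 down.
Given what's placed, R1C3 must be 9 to fit the 23 across and 16 down.
R2C3 = 16 − 9 = 7 completes the 16 down.
R1C1 = 23 − 15 = 8 completes the 23 across.
R2C1 = 15 − 12 = 3 completes the 15 across.

3 5 7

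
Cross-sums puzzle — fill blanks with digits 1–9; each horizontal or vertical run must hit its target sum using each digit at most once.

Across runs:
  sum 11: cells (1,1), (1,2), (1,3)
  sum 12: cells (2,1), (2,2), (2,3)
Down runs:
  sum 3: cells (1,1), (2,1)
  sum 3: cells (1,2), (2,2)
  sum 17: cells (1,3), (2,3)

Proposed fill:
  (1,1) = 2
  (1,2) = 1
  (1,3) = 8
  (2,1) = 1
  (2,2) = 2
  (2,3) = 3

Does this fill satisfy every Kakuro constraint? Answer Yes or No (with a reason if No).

No — the across run (2,1)–(2,3) sums to 6, not 12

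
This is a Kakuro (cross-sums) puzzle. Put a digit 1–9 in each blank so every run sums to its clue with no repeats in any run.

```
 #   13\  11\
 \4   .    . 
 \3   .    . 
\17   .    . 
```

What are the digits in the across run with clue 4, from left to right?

3, 1

4 in 2 cells must be {1,3}; 3 in 2 cells must be {1,2}; 17 in 2 cells must be {8,9}.
The 17 across and the 11 down share only 8, so R3C2 = 8.
Given what's placed, R1C2 must be 1 to fit the 4 across and 11 down.
R2C2 = 11 − 9 = 2 completes the 11 down.
R3C1 = 17 − 8 = 9 completes the 17 across.
R1C1 = 4 − 1 = 3 completes the 4 across.
R2C1 = 3 − 2 = 1 completes the 3 across.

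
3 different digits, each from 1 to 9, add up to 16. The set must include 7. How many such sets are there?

3 distinct digits from 1–9 sum between 6 and 24.
Keeping only sets containing 7.
Enumerating: {1,7,8}, {3,6,7}, {4,5,7}.

3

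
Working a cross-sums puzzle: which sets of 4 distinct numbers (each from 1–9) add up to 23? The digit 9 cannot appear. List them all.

{2,6,7,8}; {3,5,7,8}; {4,5,6,8}

4 distinct digits from 1–9 sum between 10 and 30.
Dropping sets that contain 9.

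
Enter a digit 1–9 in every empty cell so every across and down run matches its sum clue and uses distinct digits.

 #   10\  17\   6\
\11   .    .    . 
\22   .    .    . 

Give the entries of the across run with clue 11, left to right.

2, 8, 1

17 in 2 cells must be {8,9}.
The 11 across and the 17 down share only 8, so R1C2 = 8.
R2C2 = 17 − 8 = 9 completes the 17 down.
Given what's placed, R2C3 must be 5 to fit the 22 across and 6 down.
R1C3 = 6 − 5 = 1 completes the 6 down.
R2C1 = 22 − 14 = 8 completes the 22 across.
R1C1 = 11 − 9 = 2 completes the 11 across.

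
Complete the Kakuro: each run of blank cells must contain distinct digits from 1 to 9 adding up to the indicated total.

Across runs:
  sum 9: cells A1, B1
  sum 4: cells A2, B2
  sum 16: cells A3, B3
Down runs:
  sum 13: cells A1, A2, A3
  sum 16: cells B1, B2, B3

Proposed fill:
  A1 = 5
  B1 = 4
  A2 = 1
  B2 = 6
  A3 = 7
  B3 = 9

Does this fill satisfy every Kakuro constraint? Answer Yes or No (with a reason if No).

No — the across run A2–B2 sums to 7, not 4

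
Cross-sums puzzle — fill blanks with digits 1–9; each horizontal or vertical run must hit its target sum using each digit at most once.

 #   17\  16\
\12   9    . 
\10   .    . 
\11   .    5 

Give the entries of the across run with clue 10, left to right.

R1C2 = 12 − 9 = 3 completes the 12 across.
R2C2 = 16 − 8 = 8 completes the 16 down.
R3C1 = 11 − 5 = 6 completes the 11 across.
R2C1 = 10 − 8 = 2 completes the 10 across.

2 8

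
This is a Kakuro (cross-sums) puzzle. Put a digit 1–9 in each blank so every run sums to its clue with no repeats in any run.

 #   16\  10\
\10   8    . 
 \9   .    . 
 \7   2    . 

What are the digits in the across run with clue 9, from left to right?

R1C2 = 10 − 8 = 2 completes the 10 across.
R2C1 = 16 − 10 = 6 completes the 16 down.
R2C2 = 9 − 6 = 3 completes the 9 across.
R3C2 = 7 − 2 = 5 completes the 7 across.

6 3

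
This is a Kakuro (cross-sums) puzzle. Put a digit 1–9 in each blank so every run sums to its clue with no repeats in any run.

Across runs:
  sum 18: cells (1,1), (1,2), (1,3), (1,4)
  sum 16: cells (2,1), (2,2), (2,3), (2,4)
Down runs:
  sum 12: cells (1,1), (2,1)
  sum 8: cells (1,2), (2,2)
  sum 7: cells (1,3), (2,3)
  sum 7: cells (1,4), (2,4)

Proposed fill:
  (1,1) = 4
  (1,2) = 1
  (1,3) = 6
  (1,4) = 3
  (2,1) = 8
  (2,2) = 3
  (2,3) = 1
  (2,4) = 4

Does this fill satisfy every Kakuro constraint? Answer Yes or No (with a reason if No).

No — the down run (1,2)–(2,2) sums to 4, not 8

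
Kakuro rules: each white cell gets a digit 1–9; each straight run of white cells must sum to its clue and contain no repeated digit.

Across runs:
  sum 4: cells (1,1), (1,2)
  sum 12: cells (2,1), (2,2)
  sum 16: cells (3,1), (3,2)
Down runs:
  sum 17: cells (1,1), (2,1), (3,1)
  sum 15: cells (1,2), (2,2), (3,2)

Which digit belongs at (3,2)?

7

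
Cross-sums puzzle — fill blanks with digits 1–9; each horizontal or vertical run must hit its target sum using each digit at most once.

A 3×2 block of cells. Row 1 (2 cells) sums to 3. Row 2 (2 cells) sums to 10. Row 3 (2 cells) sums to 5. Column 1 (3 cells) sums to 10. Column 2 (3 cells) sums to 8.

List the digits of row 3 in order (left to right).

3 in 2 cells must be {1,2}.
Nothing is forced directly, so branch on (1,1), whose candidates are 1 or 2. If (1,1) = 1: that forces (1,2) = 2, (2,2) = 1, after which (3,2) would have to be in {1,2,3,4} for the 5 across but in {5} for the 8 down — contradiction. So (1,1) = 2.
(1,2) = 3 − 2 = 1 completes the 3 across.
Nothing is forced directly, so branch on (3,1), whose candidates are 1 or 3. If (3,1) = 3: then (2,1) would have to be in {1,2,3,4,6,7,8,9} for the 10 across but in {5} for the 10 down — contradiction. So (3,1) = 1.
(2,1) = 10 − 3 = 7 completes the 10 down.
(2,2) = 10 − 7 = 3 completes the 10 across.
(3,2) = 5 − 1 = 4 completes the 5 across.

1, 4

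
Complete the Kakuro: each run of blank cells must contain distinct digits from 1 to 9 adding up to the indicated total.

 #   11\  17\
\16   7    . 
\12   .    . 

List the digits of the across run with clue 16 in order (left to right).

16 in 2 cells must be {7,9}; 17 in 2 cells must be {8,9}.
R1C2 = 16 − 7 = 9 completes the 16 across.
R2C1 = 11 − 7 = 4 completes the 11 down.
R2C2 = 12 − 4 = 8 completes the 12 across.

7, 9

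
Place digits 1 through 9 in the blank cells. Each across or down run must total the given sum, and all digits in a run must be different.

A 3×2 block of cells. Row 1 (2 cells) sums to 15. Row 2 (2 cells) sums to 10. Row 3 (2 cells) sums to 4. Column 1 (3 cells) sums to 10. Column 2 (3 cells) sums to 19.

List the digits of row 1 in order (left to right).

6 9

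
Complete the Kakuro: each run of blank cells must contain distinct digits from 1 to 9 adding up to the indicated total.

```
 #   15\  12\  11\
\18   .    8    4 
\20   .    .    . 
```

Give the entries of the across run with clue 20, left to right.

R1C1 = 18 − 12 = 6 completes the 18 across.
R2C1 = 15 − 6 = 9 completes the 15 down.
R2C2 = 12 − 8 = 4 completes the 12 down.
R2C3 = 20 − 13 = 7 completes the 20 across.

9, 4, 7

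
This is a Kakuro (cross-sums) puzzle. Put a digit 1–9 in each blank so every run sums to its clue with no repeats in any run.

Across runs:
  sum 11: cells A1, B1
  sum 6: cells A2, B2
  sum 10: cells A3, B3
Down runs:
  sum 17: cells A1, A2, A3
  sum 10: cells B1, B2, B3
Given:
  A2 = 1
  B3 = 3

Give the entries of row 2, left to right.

1 5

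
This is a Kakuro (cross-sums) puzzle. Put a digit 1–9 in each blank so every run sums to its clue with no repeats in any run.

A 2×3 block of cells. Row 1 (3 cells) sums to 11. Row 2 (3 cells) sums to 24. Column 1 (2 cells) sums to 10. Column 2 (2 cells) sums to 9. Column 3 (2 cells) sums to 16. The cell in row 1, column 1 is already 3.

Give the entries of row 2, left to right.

24 in 3 cells must be {7,8,9}; 16 in 2 cells must be {7,9}.
(1,3) = 7: the only remaining digit allowed by both the 11 across and the 16 down.
(2,1) = 10 − 3 = 7 completes the 10 down.
(2,2) = 8: the only remaining digit allowed by both the 24 across and the 9 down.
(2,3) = 24 − 15 = 9 completes the 24 across.
(1,2) = 11 − 10 = 1 completes the 11 across.

7, 8, 9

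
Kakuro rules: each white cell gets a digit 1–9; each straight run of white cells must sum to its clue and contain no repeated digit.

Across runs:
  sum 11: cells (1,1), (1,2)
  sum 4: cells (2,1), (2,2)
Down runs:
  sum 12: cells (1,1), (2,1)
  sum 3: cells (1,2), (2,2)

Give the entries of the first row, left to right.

9, 2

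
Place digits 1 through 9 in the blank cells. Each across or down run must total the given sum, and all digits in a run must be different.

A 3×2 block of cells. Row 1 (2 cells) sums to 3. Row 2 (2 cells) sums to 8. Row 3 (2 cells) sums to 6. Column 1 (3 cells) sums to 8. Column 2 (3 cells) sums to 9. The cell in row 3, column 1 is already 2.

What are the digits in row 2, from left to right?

5 3

3 in 2 cells must be {1,2}.
Given what's placed, (1,1) must be 1 to fit the 3 across and 8 down.
(1,2) = 3 − 1 = 2 completes the 3 across.
(2,1) = 8 − 3 = 5 completes the 8 down.
(2,2) = 8 − 5 = 3 completes the 8 across.
(3,2) = 6 − 2 = 4 completes the 6 across.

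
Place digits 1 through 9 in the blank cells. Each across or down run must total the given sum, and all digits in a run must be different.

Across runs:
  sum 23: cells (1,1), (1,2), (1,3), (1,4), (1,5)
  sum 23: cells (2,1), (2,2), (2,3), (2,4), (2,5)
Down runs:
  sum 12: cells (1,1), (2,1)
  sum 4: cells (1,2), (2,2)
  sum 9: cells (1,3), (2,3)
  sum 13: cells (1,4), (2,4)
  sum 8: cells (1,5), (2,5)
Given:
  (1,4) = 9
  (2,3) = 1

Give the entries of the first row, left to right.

3 1 8 9 2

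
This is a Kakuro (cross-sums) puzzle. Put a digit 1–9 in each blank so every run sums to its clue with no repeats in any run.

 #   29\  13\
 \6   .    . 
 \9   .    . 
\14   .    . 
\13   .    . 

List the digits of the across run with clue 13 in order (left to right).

29 in 4 cells must be {5,7,8,9}.
Only 5 fits R1C1 under both its across sum 6 and down sum 29.
R1C2 = 6 − 5 = 1 completes the 6 across.
Nothing is forced directly, so branch on R2C1, whose candidates are 7 or 8. If R2C1 = 8: then R2C2 would have to be in {1} for the 9 across but in {2,3,4,5,6,7} for the 13 down — contradiction. So R2C1 = 7.
R2C2 = 9 − 7 = 2 completes the 9 across.
R3C2 = 6: the only remaining digit allowed by both the 14 across and the 13 down.
R4C2 = 13 − 9 = 4 completes the 13 down.
R3C1 = 14 − 6 = 8 completes the 14 across.
R4C1 = 13 − 4 = 9 completes the 13 across.

9, 4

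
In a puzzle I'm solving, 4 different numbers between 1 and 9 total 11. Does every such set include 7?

No

The only way to make 11 from 4 distinct digits is {1,2,3,5}, which does not contain 7.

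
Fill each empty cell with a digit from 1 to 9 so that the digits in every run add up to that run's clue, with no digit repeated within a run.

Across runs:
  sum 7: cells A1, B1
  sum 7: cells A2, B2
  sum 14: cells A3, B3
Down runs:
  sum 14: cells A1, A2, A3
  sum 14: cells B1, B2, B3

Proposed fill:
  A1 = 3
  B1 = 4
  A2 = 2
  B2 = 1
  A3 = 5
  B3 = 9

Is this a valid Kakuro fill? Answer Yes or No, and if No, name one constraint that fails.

No — the down run A1–A3 sums to 10, not 14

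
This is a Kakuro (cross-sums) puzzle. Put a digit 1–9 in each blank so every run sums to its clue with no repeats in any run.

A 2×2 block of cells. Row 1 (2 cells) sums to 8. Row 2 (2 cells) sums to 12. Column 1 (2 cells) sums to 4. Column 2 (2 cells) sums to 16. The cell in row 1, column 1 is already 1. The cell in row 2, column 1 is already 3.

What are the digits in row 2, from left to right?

3, 9

4 in 2 cells must be {1,3}; 16 in 2 cells must be {7,9}.
(1,2) = 8 − 1 = 7 completes the 8 across.
(2,2) = 12 − 3 = 9 completes the 12 across.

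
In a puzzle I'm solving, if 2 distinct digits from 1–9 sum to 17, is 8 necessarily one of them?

The only way to make 17 from 2 distinct digits is {8,9}, which contains 8.

Yes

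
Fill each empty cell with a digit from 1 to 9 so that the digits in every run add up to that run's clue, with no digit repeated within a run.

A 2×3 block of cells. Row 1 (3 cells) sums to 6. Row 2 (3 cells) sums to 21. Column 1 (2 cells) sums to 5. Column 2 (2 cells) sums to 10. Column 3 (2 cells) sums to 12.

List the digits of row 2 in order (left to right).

4 8 9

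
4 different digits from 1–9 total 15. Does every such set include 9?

Counterexample: {1,2,4,8} sums to 15 without using 9.

No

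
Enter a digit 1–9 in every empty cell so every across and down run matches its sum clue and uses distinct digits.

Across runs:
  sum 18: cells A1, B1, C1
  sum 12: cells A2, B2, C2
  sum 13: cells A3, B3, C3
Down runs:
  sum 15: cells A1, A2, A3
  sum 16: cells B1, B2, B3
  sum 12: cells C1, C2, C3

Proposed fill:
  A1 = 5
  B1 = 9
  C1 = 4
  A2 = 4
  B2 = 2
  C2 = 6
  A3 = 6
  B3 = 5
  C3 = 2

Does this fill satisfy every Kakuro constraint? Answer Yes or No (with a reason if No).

Across: 5+9+4=18; 4+2+6=12; 6+5+2=13. Down: 5+4+6=15; 9+2+5=16; 4+6+2=12. No digit repeats within any run.

Yes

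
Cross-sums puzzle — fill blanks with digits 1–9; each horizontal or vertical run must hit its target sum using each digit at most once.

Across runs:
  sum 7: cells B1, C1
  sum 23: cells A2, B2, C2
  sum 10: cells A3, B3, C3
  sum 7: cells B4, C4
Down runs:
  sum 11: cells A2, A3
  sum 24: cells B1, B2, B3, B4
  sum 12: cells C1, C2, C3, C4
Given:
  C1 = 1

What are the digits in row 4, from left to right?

23 in 3 cells must be {6,8,9}.
B1 = 7 − 1 = 6 completes the 7 across.
Given what's placed, C2 must be 6 to fit the 23 across and 12 down.
Nothing is forced directly, so branch on C3, whose candidates are 2 or 3. If C3 = 3: that forces C4 = 2, B4 = 5, B2 = 9, after which B3 would have to be in {1,2,5,6} for the 10 across but in {4} for the 24 down — contradiction. So C3 = 2.
C4 = 12 − 9 = 3 completes the 12 down.
B4 = 7 − 3 = 4 completes the 7 across.

4 3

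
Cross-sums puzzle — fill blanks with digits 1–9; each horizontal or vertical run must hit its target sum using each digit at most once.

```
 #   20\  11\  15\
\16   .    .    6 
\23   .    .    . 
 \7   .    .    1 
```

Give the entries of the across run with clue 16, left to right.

7 3 6

23 in 3 cells must be {6,8,9}; 7 in 3 cells must be {1,2,4}.
R2C3 = 15 − 7 = 8 completes the 15 down.
R3C1 = 4: the only remaining digit allowed by both the 7 across and the 20 down.
R3C2 = 7 − 5 = 2 completes the 7 across.
R2C1 = 9: the only remaining digit allowed by both the 23 across and the 20 down.
R2C2 = 23 − 17 = 6 completes the 23 across.
R1C1 = 20 − 13 = 7 completes the 20 down.
R1C2 = 16 − 13 = 3 completes the 16 across.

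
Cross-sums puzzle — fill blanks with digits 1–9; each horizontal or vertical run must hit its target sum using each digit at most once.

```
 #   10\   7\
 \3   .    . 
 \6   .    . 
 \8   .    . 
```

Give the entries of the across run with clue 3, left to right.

3 in 2 cells must be {1,2}; 7 in 3 cells must be {1,2,4}.
Nothing is forced directly, so branch on R1C1, whose candidates are 1 or 2. If R1C1 = 2: that forces R1C2 = 1, R3C2 = 2, R2C2 = 4, after which R3C1 would have to be in {6} for the 8 across but in {1,3,5,7} for the 10 down — contradiction. So R1C1 = 1.
R1C2 = 3 − 1 = 2 completes the 3 across.
Given what's placed, R3C2 must be 1 to fit the 8 across and 7 down.
R2C2 = 7 − 3 = 4 completes the 7 down.
R3C1 = 8 − 1 = 7 completes the 8 across.
R2C1 = 6 − 4 = 2 completes the 6 across.

1, 2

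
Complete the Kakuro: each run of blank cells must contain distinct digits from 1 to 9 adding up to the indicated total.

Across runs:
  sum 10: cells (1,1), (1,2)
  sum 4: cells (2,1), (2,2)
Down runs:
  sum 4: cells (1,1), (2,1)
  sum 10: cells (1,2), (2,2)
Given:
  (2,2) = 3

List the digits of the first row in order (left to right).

3, 7

4 in 2 cells must be {1,3}.
(1,2) = 10 − 3 = 7 completes the 10 down.
(2,1) = 4 − 3 = 1 completes the 4 across.
(1,1) = 10 − 7 = 3 completes the 10 across.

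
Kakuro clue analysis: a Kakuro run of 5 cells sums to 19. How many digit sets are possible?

5

5 distinct digits from 1–9 sum between 15 and 35.
Enumerating: {1,2,3,4,9}, {1,2,3,5,8}, {1,2,3,6,7}, {1,2,4,5,7}, {1,3,4,5,6}.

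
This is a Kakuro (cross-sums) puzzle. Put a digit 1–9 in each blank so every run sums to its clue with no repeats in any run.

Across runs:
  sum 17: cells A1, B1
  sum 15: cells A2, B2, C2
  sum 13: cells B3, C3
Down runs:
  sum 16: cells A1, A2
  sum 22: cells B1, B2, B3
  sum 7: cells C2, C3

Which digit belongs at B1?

8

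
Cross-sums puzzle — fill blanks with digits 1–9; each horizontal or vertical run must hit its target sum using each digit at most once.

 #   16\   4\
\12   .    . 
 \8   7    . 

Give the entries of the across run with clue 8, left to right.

7 1

16 in 2 cells must be {7,9}; 4 in 2 cells must be {1,3}.
R1C1 = 16 − 7 = 9 completes the 16 down.
R1C2 = 12 − 9 = 3 completes the 12 across.
R2C2 = 8 − 7 = 1 completes the 8 across.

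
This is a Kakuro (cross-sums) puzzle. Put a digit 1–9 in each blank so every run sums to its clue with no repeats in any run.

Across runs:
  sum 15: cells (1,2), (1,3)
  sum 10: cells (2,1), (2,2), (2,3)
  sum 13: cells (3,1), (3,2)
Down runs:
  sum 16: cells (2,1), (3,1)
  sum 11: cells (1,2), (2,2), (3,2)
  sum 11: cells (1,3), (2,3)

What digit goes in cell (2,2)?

16 in 2 cells must be {7,9}.
The 10 across and the 16 down share only 7, so (2,1) = 7.
(2,3) = 2: the only remaining digit allowed by both the 10 across and the 11 down.
(3,1) = 16 − 7 = 9 completes the 16 down.
(3,2) = 13 − 9 = 4 completes the 13 across.
(1,2) = 6: the only remaining digit allowed by both the 15 across and the 11 down.
(1,3) = 15 − 6 = 9 completes the 15 across.
(2,2) = 10 − 9 = 1 completes the 10 across.

1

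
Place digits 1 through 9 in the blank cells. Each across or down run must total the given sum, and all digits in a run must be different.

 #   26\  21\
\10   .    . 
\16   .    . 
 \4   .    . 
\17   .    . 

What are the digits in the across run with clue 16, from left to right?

16 in 2 cells must be {7,9}; 4 in 2 cells must be {1,3}; 17 in 2 cells must be {8,9}.
Only 3 fits R3C1 under both its across sum 4 and down sum 26.
R3C2 = 4 − 3 = 1 completes the 4 across.
Given what's placed, R2C1 must be 9 to fit the 16 across and 26 down.
R2C2 = 16 − 9 = 7 completes the 16 across.

9, 7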